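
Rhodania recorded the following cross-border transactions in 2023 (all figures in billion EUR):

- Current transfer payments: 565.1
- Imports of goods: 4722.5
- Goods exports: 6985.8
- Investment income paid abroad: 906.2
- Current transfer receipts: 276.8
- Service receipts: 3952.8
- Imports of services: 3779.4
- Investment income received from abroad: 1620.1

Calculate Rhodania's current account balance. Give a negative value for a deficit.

Goods balance = 6985.8 - 4722.5 = 2263.3
Services balance = 3952.8 - 3779.4 = 173.4
Trade balance (goods + services) = 2263.3 + 173.4 = 2436.7
Net primary income = 1620.1 - 906.2 = 713.9
Net secondary income = 276.8 - 565.1 = -288.3
Current account = 2436.7 + 713.9 + (-288.3) = 2862.3

2862.3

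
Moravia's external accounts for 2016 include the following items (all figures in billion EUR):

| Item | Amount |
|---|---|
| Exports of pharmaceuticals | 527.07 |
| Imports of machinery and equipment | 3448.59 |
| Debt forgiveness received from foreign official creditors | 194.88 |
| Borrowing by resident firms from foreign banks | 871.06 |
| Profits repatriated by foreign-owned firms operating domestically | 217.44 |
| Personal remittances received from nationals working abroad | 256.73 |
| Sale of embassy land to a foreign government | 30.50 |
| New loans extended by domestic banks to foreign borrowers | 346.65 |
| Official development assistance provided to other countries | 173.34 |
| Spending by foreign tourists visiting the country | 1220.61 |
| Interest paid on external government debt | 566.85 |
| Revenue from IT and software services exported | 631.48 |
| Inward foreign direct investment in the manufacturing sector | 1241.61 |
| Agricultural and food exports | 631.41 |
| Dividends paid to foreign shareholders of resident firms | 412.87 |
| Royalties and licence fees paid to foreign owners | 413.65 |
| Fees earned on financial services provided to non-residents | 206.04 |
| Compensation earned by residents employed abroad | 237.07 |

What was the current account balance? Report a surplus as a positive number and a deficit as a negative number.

Goods: -3448.59 + 631.41 + 527.07 = -2290.11
Services: 631.48 + 1220.61 + 206.04 - 413.65 = 1644.48
Primary income: -217.44 - 566.85 - 412.87 + 237.07 = -960.09
Secondary income: 256.73 - 173.34 = 83.39
Current account = (-2290.11) + 1644.48 + (-960.09) + 83.39 = -1522.33
(Excluded from the current account — capital account: debt forgiveness received from foreign official creditors 194.88, sale of embassy land to a foreign government 30.50; financial account: borrowing by resident firms from foreign banks 871.06, new loans extended by domestic banks to foreign borrowers 346.65, inward foreign direct investment in the manufacturing sector 1241.61.)

-1522.33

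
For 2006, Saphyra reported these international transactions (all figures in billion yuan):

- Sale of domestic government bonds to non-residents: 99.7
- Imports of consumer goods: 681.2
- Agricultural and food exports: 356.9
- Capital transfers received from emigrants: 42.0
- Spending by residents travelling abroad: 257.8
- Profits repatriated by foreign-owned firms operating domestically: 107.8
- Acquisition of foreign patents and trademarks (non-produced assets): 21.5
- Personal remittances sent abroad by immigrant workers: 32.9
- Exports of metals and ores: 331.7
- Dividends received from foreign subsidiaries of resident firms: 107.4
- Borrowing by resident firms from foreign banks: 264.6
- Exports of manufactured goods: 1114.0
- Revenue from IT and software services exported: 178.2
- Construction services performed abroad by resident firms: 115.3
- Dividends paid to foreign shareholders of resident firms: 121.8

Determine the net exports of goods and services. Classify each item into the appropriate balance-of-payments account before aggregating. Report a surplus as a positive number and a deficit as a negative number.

Goods: 356.9 + 331.7 - 681.2 + 1114.0 = 1121.4
Services: 115.3 + 178.2 - 257.8 = 35.7
Trade balance = 1121.4 + 35.7 = 1157.1
(Excluded from the trade balance — financial account: sale of domestic government bonds to non-residents 99.7, borrowing by resident firms from foreign banks 264.6; capital account: capital transfers received from emigrants 42.0, acquisition of foreign patents and trademarks (non-produced assets) 21.5; primary income: profits repatriated by foreign-owned firms operating domestically 107.8, dividends received from foreign subsidiaries of resident firms 107.4, dividends paid to foreign shareholders of resident firms 121.8; secondary income: personal remittances sent abroad by immigrant workers 32.9.)

1157.1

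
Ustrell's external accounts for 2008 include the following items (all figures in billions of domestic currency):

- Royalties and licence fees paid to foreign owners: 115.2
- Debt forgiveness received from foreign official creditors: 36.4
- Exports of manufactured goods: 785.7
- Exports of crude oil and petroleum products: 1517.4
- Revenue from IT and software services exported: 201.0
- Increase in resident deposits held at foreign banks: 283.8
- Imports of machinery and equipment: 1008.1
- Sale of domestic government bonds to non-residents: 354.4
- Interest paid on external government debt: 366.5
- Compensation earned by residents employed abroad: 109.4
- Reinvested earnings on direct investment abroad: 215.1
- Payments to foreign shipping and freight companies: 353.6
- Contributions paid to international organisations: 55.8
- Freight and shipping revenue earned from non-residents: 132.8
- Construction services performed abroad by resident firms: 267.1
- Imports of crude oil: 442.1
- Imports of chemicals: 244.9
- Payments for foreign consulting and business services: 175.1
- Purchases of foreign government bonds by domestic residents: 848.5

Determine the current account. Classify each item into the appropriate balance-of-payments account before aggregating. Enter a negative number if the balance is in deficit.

467.2

Goods: -1008.1 + 1517.4 - 442.1 - 244.9 + 785.7 = 608.0
Services: 201.0 + 132.8 - 115.2 - 175.1 + 267.1 - 353.6 = -43.0
Primary income: 109.4 - 366.5 + 215.1 = -42.0
Secondary income: -55.8
Current account = 608.0 + (-43.0) + (-42.0) + (-55.8) = 467.2
(Excluded from the current account — capital account: debt forgiveness received from foreign official creditors 36.4; financial account: increase in resident deposits held at foreign banks 283.8, sale of domestic government bonds to non-residents 354.4, purchases of foreign government bonds by domestic residents 848.5.)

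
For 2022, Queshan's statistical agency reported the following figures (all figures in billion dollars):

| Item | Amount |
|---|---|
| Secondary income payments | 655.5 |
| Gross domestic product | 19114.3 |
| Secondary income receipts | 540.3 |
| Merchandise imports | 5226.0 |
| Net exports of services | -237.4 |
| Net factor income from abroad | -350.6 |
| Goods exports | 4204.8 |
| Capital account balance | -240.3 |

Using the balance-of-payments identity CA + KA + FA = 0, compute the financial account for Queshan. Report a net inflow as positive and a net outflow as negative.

Goods balance = 4204.8 - 5226.0 = -1021.2
Services balance = -237.4
Trade balance (goods + services) = -1021.2 + (-237.4) = -1258.6
Net primary income = -350.6
Net secondary income = 540.3 - 655.5 = -115.2
Current account = -1258.6 + (-350.6) + (-115.2) = -1724.4
Financial account = -(-1724.4 + (-240.3)) = 1964.7

1964.7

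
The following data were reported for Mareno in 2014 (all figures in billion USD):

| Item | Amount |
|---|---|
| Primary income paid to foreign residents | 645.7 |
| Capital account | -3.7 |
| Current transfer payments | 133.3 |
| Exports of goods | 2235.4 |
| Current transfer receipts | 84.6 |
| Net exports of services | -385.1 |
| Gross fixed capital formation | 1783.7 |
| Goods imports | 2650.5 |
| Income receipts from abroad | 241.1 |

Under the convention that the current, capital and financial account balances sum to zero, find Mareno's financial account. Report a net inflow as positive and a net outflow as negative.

Goods balance = 2235.4 - 2650.5 = -415.1
Services balance = -385.1
Trade balance (goods + services) = -415.1 + (-385.1) = -800.2
Net primary income = 241.1 - 645.7 = -404.6
Net secondary income = 84.6 - 133.3 = -48.7
Current account = -800.2 + (-404.6) + (-48.7) = -1253.5
Financial account = -(-1253.5 + (-3.7)) = 1257.2

1257.2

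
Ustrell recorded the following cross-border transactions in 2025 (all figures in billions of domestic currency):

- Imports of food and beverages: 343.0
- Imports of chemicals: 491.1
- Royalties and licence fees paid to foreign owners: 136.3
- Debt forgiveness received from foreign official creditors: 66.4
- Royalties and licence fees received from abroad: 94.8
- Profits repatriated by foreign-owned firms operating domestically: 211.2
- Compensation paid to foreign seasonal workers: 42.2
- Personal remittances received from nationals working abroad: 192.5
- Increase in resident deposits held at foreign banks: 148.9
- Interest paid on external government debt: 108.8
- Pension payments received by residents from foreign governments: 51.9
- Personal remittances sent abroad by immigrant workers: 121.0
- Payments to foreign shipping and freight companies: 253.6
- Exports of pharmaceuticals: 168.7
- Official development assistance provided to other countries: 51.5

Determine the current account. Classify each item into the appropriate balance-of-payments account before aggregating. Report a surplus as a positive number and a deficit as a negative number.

Goods: 168.7 - 491.1 - 343.0 = -665.4
Services: 94.8 - 253.6 - 136.3 = -295.1
Primary income: -108.8 - 42.2 - 211.2 = -362.2
Secondary income: -121.0 + 51.9 - 51.5 + 192.5 = 71.9
Current account = (-665.4) + (-295.1) + (-362.2) + 71.9 = -1250.8
(Excluded from the current account — capital account: debt forgiveness received from foreign official creditors 66.4; financial account: increase in resident deposits held at foreign banks 148.9.)

-1250.8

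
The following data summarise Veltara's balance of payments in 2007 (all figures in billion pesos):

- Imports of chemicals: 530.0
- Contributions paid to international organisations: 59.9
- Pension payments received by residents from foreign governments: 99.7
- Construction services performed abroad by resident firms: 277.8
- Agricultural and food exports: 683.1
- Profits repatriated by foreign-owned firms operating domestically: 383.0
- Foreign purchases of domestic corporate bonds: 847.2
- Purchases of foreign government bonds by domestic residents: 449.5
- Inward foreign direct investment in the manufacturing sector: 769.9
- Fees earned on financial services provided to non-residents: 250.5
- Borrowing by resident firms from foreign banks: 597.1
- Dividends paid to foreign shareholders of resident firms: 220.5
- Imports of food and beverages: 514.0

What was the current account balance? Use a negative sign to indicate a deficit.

-396.3

Goods: -530.0 + 683.1 - 514.0 = -360.9
Services: 250.5 + 277.8 = 528.3
Primary income: -220.5 - 383.0 = -603.5
Secondary income: -59.9 + 99.7 = 39.8
Current account = (-360.9) + 528.3 + (-603.5) + 39.8 = -396.3
(Excluded from the current account — financial account: foreign purchases of domestic corporate bonds 847.2, purchases of foreign government bonds by domestic residents 449.5, inward foreign direct investment in the manufacturing sector 769.9, borrowing by resident firms from foreign banks 597.1.)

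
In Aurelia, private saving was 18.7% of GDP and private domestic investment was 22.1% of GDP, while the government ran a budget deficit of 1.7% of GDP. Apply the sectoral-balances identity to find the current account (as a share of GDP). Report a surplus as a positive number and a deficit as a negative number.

By the sectoral-balances identity, CA = (S_private - I) + (T - G).
Private balance = 18.7 - 22.1 = -3.4
Government balance (T - G) = -1.7
CA = -3.4 + (-1.7) = -5.1

-5.1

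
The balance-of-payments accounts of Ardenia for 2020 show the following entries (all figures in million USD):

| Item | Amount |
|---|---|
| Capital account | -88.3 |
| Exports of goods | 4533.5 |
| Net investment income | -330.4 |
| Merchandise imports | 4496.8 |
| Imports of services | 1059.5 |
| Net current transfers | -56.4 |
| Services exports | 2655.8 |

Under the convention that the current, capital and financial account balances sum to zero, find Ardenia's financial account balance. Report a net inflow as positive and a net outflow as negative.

Goods balance = 4533.5 - 4496.8 = 36.7
Services balance = 2655.8 - 1059.5 = 1596.3
Trade balance (goods + services) = 36.7 + 1596.3 = 1633.0
Net primary income = -330.4
Net secondary income = -56.4
Current account = 1633.0 + (-330.4) + (-56.4) = 1246.2
Financial account = -(1246.2 + (-88.3)) = -1157.9

-1157.9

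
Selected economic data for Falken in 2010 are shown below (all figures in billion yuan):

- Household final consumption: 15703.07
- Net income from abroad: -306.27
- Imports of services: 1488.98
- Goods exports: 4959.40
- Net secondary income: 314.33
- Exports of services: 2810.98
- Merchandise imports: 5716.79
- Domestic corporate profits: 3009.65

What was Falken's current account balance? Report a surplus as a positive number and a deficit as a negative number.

572.67

Goods balance = 4959.40 - 5716.79 = -757.39
Services balance = 2810.98 - 1488.98 = 1322.00
Trade balance (goods + services) = -757.39 + 1322.00 = 564.61
Net primary income = -306.27
Net secondary income = 314.33
Current account = 564.61 + (-306.27) + 314.33 = 572.67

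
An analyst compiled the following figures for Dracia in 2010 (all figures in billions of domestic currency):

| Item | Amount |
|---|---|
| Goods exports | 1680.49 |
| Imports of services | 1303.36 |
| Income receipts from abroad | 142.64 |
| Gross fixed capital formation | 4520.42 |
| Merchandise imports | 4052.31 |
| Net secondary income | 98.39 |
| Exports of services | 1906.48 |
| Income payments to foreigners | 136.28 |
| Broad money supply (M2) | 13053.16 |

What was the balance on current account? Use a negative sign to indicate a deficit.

Goods balance = 1680.49 - 4052.31 = -2371.82
Services balance = 1906.48 - 1303.36 = 603.12
Trade balance (goods + services) = -2371.82 + 603.12 = -1768.70
Net primary income = 142.64 - 136.28 = 6.36
Net secondary income = 98.39
Current account = -1768.70 + 6.36 + 98.39 = -1663.95

-1663.95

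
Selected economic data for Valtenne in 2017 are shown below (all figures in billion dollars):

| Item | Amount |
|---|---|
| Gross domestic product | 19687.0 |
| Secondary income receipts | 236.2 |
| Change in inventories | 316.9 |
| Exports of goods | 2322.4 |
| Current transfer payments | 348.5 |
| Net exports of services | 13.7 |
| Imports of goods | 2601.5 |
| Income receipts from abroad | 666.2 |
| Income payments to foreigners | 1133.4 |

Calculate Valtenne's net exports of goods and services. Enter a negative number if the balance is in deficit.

-265.4

Goods balance = 2322.4 - 2601.5 = -279.1
Services balance = 13.7
Trade balance (goods + services) = -279.1 + 13.7 = -265.4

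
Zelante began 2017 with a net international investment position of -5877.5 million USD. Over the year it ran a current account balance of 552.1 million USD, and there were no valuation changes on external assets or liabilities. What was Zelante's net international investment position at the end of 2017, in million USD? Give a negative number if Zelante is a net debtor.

With no valuation effects, change in NIIP = current account = 552.1
End-of-year NIIP = -5877.5 + 552.1 = -5325.4

-5325.4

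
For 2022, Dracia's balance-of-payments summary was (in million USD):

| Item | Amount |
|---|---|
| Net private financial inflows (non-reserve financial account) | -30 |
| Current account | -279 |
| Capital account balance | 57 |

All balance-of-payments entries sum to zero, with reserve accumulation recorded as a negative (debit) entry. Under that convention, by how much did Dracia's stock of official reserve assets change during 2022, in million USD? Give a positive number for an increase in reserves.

-252

Official reserve transactions balance = -((-279) + 57 + (-30)) = 252
An accumulation of reserves is recorded as a debit (negative entry), so the change in the stock of reserves is the negative of that balance.
Change in official reserves = -(252) = -252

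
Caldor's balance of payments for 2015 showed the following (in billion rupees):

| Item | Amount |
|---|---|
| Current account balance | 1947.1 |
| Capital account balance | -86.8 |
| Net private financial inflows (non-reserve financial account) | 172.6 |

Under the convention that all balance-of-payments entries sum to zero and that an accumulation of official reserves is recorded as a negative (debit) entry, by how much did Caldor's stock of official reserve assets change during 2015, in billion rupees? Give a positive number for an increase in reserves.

Official reserve transactions balance = -(1947.1 + (-86.8) + 172.6) = -2032.9
An accumulation of reserves is recorded as a debit (negative entry), so the change in the stock of reserves is the negative of that balance.
Change in official reserves = -(-2032.9) = 2032.9

2032.9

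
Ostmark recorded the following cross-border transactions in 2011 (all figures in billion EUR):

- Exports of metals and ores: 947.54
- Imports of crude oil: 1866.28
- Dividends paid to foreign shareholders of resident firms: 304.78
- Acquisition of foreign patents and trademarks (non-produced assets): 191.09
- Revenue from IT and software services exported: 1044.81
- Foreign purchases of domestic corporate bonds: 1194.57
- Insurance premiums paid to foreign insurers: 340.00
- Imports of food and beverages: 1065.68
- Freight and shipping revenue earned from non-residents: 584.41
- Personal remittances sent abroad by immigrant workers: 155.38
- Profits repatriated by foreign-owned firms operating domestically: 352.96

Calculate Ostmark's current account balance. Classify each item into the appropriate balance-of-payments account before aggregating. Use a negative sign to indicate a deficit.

Goods: -1065.68 + 947.54 - 1866.28 = -1984.42
Services: 584.41 - 340.00 + 1044.81 = 1289.22
Primary income: -304.78 - 352.96 = -657.74
Secondary income: -155.38
Current account = (-1984.42) + 1289.22 + (-657.74) + (-155.38) = -1508.32
(Excluded from the current account — capital account: acquisition of foreign patents and trademarks (non-produced assets) 191.09; financial account: foreign purchases of domestic corporate bonds 1194.57.)

-1508.32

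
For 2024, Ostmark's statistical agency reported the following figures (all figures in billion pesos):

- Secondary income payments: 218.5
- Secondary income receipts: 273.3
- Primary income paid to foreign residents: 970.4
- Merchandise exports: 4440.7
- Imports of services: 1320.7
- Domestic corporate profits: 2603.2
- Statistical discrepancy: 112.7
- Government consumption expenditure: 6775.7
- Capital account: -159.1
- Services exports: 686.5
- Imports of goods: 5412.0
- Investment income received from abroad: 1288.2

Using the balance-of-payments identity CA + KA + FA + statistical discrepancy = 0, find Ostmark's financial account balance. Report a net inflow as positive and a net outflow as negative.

1279.3

Goods balance = 4440.7 - 5412.0 = -971.3
Services balance = 686.5 - 1320.7 = -634.2
Trade balance (goods + services) = -971.3 + (-634.2) = -1605.5
Net primary income = 1288.2 - 970.4 = 317.8
Net secondary income = 273.3 - 218.5 = 54.8
Current account = -1605.5 + 317.8 + 54.8 = -1232.9
Financial account = -(-1232.9 + (-159.1) + 112.7) = 1279.3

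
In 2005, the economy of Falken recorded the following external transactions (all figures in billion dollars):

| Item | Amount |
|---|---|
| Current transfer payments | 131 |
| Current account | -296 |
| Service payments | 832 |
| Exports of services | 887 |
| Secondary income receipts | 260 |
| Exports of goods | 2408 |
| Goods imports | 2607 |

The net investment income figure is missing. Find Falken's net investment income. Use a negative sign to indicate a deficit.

-281

Current account = goods balance + services balance + net primary income + net secondary income
Sum of the known components = -15
Net investment income = CA - (known components) = -296 - (-15) = -281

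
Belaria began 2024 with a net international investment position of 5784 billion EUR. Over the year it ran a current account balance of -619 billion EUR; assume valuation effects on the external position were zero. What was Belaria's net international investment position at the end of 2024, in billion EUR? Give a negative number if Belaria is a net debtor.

With no valuation effects, change in NIIP = current account = -619
End-of-year NIIP = 5784 + (-619) = 5165

5165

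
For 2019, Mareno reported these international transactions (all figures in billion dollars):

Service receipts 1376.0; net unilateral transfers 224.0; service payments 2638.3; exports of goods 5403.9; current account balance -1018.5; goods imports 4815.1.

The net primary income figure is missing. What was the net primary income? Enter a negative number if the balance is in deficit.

Current account = goods balance + services balance + net primary income + net secondary income
Sum of the known components = -449.5
Net primary income = CA - (known components) = -1018.5 - (-449.5) = -569.0

-569.0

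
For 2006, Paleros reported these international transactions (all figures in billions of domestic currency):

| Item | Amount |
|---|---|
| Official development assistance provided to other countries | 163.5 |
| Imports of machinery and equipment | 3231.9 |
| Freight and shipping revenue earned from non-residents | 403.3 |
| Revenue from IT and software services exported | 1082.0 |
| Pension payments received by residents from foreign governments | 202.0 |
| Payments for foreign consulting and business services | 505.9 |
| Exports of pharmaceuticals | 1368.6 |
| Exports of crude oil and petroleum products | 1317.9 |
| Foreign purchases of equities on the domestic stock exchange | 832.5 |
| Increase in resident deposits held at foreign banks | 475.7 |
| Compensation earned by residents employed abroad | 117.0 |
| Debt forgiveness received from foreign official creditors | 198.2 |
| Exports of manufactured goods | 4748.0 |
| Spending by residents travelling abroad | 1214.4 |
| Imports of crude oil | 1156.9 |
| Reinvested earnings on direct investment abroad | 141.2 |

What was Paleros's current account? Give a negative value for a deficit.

Goods: 1368.6 - 1156.9 + 1317.9 + 4748.0 - 3231.9 = 3045.7
Services: -505.9 + 403.3 + 1082.0 - 1214.4 = -235.0
Primary income: 141.2 + 117.0 = 258.2
Secondary income: -163.5 + 202.0 = 38.5
Current account = 3045.7 + (-235.0) + 258.2 + 38.5 = 3107.4
(Excluded from the current account — financial account: foreign purchases of equities on the domestic stock exchange 832.5, increase in resident deposits held at foreign banks 475.7; capital account: debt forgiveness received from foreign official creditors 198.2.)

3107.4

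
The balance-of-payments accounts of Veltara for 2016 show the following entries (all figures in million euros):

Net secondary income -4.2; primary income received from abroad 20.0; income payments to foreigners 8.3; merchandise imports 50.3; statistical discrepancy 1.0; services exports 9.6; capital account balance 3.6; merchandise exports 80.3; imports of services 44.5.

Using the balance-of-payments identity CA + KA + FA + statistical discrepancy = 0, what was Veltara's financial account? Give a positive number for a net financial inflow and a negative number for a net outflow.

-7.2

Goods balance = 80.3 - 50.3 = 30.0
Services balance = 9.6 - 44.5 = -34.9
Trade balance (goods + services) = 30.0 + (-34.9) = -4.9
Net primary income = 20.0 - 8.3 = 11.7
Net secondary income = -4.2
Current account = -4.9 + 11.7 + (-4.2) = 2.6
Financial account = -(2.6 + 3.6 + 1.0) = -7.2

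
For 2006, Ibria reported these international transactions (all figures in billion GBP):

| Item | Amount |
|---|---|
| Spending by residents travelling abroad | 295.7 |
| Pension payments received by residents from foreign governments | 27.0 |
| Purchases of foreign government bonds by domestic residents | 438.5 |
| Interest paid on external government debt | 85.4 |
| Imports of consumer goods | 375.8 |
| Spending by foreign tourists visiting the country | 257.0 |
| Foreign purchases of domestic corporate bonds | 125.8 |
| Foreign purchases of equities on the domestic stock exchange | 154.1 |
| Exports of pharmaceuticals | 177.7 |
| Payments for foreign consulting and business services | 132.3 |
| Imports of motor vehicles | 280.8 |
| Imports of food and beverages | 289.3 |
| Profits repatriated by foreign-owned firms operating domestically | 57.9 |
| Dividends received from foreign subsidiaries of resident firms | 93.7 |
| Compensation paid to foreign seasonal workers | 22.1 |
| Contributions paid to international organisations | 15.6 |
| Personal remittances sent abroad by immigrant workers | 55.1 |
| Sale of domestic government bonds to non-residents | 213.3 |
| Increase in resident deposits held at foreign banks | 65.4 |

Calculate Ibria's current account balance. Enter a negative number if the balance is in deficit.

Goods: 177.7 - 289.3 - 280.8 - 375.8 = -768.2
Services: -295.7 + 257.0 - 132.3 = -171.0
Primary income: -57.9 - 85.4 + 93.7 - 22.1 = -71.7
Secondary income: -15.6 + 27.0 - 55.1 = -43.7
Current account = (-768.2) + (-171.0) + (-71.7) + (-43.7) = -1054.6
(Excluded from the current account — financial account: purchases of foreign government bonds by domestic residents 438.5, foreign purchases of domestic corporate bonds 125.8, foreign purchases of equities on the domestic stock exchange 154.1, sale of domestic government bonds to non-residents 213.3, increase in resident deposits held at foreign banks 65.4.)

-1054.6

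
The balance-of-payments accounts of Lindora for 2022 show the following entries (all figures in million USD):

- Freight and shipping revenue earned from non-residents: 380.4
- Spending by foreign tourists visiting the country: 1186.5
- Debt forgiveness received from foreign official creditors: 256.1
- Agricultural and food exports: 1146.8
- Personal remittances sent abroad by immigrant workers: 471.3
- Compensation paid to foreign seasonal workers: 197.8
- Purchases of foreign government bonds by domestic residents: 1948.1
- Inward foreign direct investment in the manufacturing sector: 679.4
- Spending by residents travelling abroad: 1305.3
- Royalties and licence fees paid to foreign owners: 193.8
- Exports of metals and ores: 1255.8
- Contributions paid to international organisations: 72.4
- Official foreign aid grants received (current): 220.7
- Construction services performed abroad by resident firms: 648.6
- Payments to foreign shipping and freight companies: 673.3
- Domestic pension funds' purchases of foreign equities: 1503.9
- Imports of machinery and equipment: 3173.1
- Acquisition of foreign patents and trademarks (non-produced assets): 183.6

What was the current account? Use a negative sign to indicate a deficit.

-1248.2

Goods: 1255.8 + 1146.8 - 3173.1 = -770.5
Services: -193.8 + 648.6 + 380.4 + 1186.5 - 1305.3 - 673.3 = 43.1
Primary income: -197.8
Secondary income: 220.7 - 72.4 - 471.3 = -323.0
Current account = (-770.5) + 43.1 + (-197.8) + (-323.0) = -1248.2
(Excluded from the current account — capital account: debt forgiveness received from foreign official creditors 256.1, acquisition of foreign patents and trademarks (non-produced assets) 183.6; financial account: purchases of foreign government bonds by domestic residents 1948.1, inward foreign direct investment in the manufacturing sector 679.4, domestic pension funds' purchases of foreign equities 1503.9.)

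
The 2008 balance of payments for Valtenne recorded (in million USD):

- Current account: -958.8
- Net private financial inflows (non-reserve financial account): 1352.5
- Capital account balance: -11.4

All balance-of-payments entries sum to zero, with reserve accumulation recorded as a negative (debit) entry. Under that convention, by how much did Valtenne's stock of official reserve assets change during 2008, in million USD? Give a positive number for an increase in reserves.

Official reserve transactions balance = -((-958.8) + (-11.4) + 1352.5) = -382.3
An accumulation of reserves is recorded as a debit (negative entry), so the change in the stock of reserves is the negative of that balance.
Change in official reserves = -(-382.3) = 382.3

382.3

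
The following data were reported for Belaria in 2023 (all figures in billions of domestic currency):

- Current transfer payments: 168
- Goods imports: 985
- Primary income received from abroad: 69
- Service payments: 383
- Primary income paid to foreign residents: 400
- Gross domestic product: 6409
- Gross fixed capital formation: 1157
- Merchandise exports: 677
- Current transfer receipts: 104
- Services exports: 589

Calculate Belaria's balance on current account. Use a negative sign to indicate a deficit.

Goods balance = 677 - 985 = -308
Services balance = 589 - 383 = 206
Trade balance (goods + services) = -308 + 206 = -102
Net primary income = 69 - 400 = -331
Net secondary income = 104 - 168 = -64
Current account = -102 + (-331) + (-64) = -497

-497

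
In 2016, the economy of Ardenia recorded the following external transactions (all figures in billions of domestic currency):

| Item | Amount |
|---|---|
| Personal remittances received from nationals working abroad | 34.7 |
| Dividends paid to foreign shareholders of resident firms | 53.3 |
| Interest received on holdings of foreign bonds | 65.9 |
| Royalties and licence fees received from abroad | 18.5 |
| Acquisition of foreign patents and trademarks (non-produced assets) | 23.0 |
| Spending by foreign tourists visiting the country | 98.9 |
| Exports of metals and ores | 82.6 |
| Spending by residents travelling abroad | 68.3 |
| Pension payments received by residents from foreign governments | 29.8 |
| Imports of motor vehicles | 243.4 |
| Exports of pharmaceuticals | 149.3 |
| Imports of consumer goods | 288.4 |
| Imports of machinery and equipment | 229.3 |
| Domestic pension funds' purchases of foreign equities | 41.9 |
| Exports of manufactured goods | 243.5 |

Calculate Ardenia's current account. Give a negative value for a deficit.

Goods: -229.3 + 149.3 + 82.6 - 288.4 + 243.5 - 243.4 = -285.7
Services: 18.5 + 98.9 - 68.3 = 49.1
Primary income: -53.3 + 65.9 = 12.6
Secondary income: 34.7 + 29.8 = 64.5
Current account = (-285.7) + 49.1 + 12.6 + 64.5 = -159.5
(Excluded from the current account — capital account: acquisition of foreign patents and trademarks (non-produced assets) 23.0; financial account: domestic pension funds' purchases of foreign equities 41.9.)

-159.5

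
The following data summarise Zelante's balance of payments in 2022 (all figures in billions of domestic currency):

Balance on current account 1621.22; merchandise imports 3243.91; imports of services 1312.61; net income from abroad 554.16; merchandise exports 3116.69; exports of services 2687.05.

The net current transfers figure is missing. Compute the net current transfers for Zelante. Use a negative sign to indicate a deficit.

-180.16

Current account = goods balance + services balance + net primary income + net secondary income
Sum of the known components = 1801.38
Net current transfers = CA - (known components) = 1621.22 - 1801.38 = -180.16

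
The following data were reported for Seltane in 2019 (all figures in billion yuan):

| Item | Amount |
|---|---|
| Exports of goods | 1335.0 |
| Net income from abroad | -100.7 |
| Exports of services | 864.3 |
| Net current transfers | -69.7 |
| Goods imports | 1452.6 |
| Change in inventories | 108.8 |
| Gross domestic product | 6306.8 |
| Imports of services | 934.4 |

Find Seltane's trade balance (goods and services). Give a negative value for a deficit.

-187.7

Goods balance = 1335.0 - 1452.6 = -117.6
Services balance = 864.3 - 934.4 = -70.1
Trade balance (goods + services) = -117.6 + (-70.1) = -187.7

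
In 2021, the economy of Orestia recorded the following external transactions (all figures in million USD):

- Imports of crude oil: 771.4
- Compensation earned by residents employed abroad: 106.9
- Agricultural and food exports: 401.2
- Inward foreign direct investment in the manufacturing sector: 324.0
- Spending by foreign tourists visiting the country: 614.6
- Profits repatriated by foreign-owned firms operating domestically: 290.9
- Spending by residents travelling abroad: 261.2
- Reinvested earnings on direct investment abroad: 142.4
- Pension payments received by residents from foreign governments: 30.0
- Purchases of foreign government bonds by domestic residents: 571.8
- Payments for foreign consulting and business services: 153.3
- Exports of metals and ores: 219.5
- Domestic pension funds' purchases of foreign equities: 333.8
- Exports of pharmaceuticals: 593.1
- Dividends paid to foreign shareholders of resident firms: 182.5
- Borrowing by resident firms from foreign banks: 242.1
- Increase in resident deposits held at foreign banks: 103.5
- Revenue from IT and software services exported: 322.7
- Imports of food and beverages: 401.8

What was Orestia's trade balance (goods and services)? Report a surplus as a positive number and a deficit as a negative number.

563.4

Goods: -401.8 + 593.1 + 219.5 - 771.4 + 401.2 = 40.6
Services: -261.2 + 322.7 - 153.3 + 614.6 = 522.8
Trade balance = 40.6 + 522.8 = 563.4
(Excluded from the trade balance — primary income: compensation earned by residents employed abroad 106.9, profits repatriated by foreign-owned firms operating domestically 290.9, reinvested earnings on direct investment abroad 142.4, dividends paid to foreign shareholders of resident firms 182.5; financial account: inward foreign direct investment in the manufacturing sector 324.0, purchases of foreign government bonds by domestic residents 571.8, domestic pension funds' purchases of foreign equities 333.8, borrowing by resident firms from foreign banks 242.1, increase in resident deposits held at foreign banks 103.5; secondary income: pension payments received by residents from foreign governments 30.0.)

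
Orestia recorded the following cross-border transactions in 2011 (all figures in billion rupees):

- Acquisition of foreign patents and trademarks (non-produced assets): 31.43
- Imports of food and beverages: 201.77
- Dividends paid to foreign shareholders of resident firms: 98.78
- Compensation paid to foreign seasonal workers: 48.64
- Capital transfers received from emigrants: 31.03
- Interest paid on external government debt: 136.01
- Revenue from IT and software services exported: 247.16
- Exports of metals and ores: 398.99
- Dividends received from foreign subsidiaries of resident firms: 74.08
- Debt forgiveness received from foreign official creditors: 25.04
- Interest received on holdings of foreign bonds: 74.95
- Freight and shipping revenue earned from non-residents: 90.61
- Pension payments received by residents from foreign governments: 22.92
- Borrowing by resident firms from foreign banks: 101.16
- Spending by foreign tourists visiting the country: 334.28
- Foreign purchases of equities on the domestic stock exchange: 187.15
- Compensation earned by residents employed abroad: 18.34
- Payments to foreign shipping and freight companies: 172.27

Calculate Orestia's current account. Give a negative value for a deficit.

603.86

Goods: 398.99 - 201.77 = 197.22
Services: 334.28 + 247.16 + 90.61 - 172.27 = 499.78
Primary income: -98.78 + 18.34 - 48.64 - 136.01 + 74.08 + 74.95 = -116.06
Secondary income: 22.92
Current account = 197.22 + 499.78 + (-116.06) + 22.92 = 603.86
(Excluded from the current account — capital account: acquisition of foreign patents and trademarks (non-produced assets) 31.43, capital transfers received from emigrants 31.03, debt forgiveness received from foreign official creditors 25.04; financial account: borrowing by resident firms from foreign banks 101.16, foreign purchases of equities on the domestic stock exchange 187.15.)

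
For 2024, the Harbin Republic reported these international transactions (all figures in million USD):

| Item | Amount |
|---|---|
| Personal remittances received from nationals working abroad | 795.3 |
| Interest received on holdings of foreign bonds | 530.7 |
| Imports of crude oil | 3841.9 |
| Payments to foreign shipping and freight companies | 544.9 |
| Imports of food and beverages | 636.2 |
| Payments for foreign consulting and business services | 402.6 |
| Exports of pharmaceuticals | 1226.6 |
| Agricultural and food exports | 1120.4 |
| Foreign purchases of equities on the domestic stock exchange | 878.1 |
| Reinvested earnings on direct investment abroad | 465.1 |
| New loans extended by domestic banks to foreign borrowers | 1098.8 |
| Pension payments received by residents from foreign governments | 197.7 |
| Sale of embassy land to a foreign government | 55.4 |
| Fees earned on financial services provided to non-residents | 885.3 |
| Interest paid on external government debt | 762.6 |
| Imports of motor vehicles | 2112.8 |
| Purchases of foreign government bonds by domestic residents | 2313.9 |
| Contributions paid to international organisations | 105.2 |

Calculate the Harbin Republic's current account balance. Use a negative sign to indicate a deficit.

-3185.1

Goods: 1226.6 - 636.2 - 2112.8 + 1120.4 - 3841.9 = -4243.9
Services: 885.3 - 544.9 - 402.6 = -62.2
Primary income: 530.7 + 465.1 - 762.6 = 233.2
Secondary income: 197.7 + 795.3 - 105.2 = 887.8
Current account = (-4243.9) + (-62.2) + 233.2 + 887.8 = -3185.1
(Excluded from the current account — financial account: foreign purchases of equities on the domestic stock exchange 878.1, new loans extended by domestic banks to foreign borrowers 1098.8, purchases of foreign government bonds by domestic residents 2313.9; capital account: sale of embassy land to a foreign government 55.4.)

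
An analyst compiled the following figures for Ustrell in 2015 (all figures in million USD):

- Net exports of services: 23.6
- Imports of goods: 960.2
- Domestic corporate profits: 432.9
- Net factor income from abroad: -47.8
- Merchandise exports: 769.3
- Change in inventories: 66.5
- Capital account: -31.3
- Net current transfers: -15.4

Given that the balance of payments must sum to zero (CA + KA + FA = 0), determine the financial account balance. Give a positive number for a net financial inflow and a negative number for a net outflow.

261.8

Goods balance = 769.3 - 960.2 = -190.9
Services balance = 23.6
Trade balance (goods + services) = -190.9 + 23.6 = -167.3
Net primary income = -47.8
Net secondary income = -15.4
Current account = -167.3 + (-47.8) + (-15.4) = -230.5
Financial account = -(-230.5 + (-31.3)) = 261.8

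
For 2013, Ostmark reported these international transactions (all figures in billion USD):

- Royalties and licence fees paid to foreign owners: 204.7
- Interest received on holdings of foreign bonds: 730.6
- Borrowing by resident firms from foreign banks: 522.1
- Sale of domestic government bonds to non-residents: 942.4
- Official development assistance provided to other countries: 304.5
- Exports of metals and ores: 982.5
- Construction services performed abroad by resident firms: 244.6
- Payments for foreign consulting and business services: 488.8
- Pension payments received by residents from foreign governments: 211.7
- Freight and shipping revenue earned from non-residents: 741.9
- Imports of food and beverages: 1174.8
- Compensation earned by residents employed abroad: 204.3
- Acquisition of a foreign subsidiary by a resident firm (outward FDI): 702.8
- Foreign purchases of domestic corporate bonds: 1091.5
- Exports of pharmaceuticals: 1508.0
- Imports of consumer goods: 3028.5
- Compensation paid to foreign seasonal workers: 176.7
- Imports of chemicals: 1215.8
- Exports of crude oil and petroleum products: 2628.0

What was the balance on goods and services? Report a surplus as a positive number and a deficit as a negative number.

Goods: 982.5 + 1508.0 + 2628.0 - 3028.5 - 1174.8 - 1215.8 = -300.6
Services: 244.6 + 741.9 - 204.7 - 488.8 = 293.0
Trade balance = -300.6 + 293.0 = -7.6
(Excluded from the trade balance — primary income: interest received on holdings of foreign bonds 730.6, compensation earned by residents employed abroad 204.3, compensation paid to foreign seasonal workers 176.7; financial account: borrowing by resident firms from foreign banks 522.1, sale of domestic government bonds to non-residents 942.4, acquisition of a foreign subsidiary by a resident firm (outward FDI) 702.8, foreign purchases of domestic corporate bonds 1091.5; secondary income: official development assistance provided to other countries 304.5, pension payments received by residents from foreign governments 211.7.)

-7.6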